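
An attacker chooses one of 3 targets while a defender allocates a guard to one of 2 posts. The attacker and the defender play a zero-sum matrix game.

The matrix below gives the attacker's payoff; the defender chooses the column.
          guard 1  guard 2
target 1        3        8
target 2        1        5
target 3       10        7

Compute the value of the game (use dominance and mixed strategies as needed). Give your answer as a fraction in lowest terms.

59/8

Row target 2 is strictly dominated by row target 1, so the attacker never plays it.
The remaining 2×2 game on (target 1, target 3) × (guard 1, guard 2) has no saddle point. Let the attacker play target 1 with probability p; indifference gives 3p + 10(1−p) = 8p + 7(1−p), so p = 3/8.
Similarly the defender's optimal q on guard 1 is 1/8, and the value is 3·(1/8) + (8)·(7/8) = 59/8.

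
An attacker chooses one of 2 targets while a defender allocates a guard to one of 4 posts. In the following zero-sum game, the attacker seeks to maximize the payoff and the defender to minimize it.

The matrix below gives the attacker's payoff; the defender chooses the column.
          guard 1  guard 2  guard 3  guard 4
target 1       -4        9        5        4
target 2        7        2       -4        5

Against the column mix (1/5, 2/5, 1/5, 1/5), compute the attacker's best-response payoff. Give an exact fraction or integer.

23/5

target 1: (-4)·(1/5) + (9)·(2/5) + (5)·(1/5) + (4)·(1/5) = 23/5.
target 2: (7)·(1/5) + (2)·(2/5) + (-4)·(1/5) + (5)·(1/5) = 12/5.
The best pure response is target 1 with expected payoff 23/5.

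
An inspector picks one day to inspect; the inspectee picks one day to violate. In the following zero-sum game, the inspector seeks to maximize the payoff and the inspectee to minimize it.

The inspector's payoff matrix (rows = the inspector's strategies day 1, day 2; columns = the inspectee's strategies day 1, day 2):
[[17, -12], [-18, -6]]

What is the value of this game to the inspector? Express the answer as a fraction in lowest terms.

-318/41

Row minima are -12 and -18, so the inspector's maximin is -12; column maxima are 17 and -6, so the inspectee's minimax is -6. These differ, so the equilibrium is in mixed strategies.
Let the inspector play day 1 with probability p. The inspectee is indifferent when 17p − 18(1−p) = −12p − 6(1−p), giving p = 12/41.
Let the inspectee play day 1 with probability q. The inspector is indifferent when 17q − 12(1−q) = −18q − 6(1−q), giving q = 6/41.
The value is 17·(6/41) + (-12)·(35/41) = -318/41.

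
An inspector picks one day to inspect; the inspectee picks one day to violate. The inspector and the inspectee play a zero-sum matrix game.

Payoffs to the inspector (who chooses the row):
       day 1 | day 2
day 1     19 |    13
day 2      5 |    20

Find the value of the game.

Row minima are 13 and 5, so the inspector's maximin is 13; column maxima are 19 and 20, so the inspectee's minimax is 19. These differ, so the equilibrium is in mixed strategies.
Let the inspector play day 1 with probability p. The inspectee is indifferent when 19p + 5(1−p) = 13p + 20(1−p), giving p = 5/7.
Let the inspectee play day 1 with probability q. The inspector is indifferent when 19q + 13(1−q) = 5q + 20(1−q), giving q = 1/3.
The value is 19·(1/3) + (13)·(2/3) = 15.

15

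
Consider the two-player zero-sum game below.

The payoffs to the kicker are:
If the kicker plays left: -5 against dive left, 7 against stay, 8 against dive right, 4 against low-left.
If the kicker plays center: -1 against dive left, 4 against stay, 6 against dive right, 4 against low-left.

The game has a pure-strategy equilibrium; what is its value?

-1

Row minima: -5, -1 → the kicker's maximin is -1.
Column maxima: -1, 7, 8, 4 → the goalkeeper's minimax is -1.
They coincide at (center, dive left), so the value is -1.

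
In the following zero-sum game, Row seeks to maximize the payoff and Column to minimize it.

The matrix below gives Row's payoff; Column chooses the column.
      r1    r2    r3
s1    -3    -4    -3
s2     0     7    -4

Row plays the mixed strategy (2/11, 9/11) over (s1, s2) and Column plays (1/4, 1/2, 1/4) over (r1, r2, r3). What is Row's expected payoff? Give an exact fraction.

31/22

Against (1/4, 1/2, 1/4), each row's expected payoff is s1: -7/2; s2: 5/2.
Taking the (2/11, 9/11)-weighted average: (2/11)·(-7/2) + (9/11)·(5/2) = 31/22.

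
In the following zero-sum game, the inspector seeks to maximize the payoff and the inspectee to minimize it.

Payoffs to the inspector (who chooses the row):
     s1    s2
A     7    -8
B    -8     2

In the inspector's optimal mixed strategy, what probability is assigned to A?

2/5

Row minima are -8 and -8, so the inspector's maximin is -8; column maxima are 7 and 2, so the inspectee's minimax is 2. These differ, so the equilibrium is in mixed strategies.
Let the inspector play A with probability p. The inspectee is indifferent when 7p − 8(1−p) = −8p + 2(1−p), giving p = 2/5.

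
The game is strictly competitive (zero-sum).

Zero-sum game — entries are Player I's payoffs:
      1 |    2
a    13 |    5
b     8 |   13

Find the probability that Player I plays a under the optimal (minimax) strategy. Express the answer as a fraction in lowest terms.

Row minima are 5 and 8, so Player I's maximin is 8; column maxima are 13 and 13, so Player II's minimax is 13. These differ, so the equilibrium is in mixed strategies.
Let Player I play a with probability p. Player II is indifferent when 13p + 8(1−p) = 5p + 13(1−p), giving p = 5/13.

5/13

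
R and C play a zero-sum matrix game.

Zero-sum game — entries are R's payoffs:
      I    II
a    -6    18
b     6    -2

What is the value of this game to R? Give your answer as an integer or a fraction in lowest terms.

Row minima are -6 and -2, so R's maximin is -2; column maxima are 6 and 18, so C's minimax is 6. These differ, so the equilibrium is in mixed strategies.
Let R play a with probability p. C is indifferent when −6p + 6(1−p) = 18p − 2(1−p), giving p = 1/4.
Let C play I with probability q. R is indifferent when −6q + 18(1−q) = 6q − 2(1−q), giving q = 5/8.
The value is -6·(5/8) + (18)·(3/8) = 3.

3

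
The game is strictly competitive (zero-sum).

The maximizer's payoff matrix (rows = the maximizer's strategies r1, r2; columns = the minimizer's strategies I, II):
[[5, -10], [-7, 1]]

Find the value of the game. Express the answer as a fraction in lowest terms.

Row minima are -10 and -7, so the maximizer's maximin is -7; column maxima are 5 and 1, so the minimizer's minimax is 1. These differ, so the equilibrium is in mixed strategies.
Let the maximizer play r1 with probability p. The minimizer is indifferent when 5p − 7(1−p) = −10p + (1−p), giving p = 8/23.
Let the minimizer play I with probability q. The maximizer is indifferent when 5q − 10(1−q) = −7q + (1−q), giving q = 11/23.
The value is 5·(11/23) + (-10)·(12/23) = -65/23.

-65/23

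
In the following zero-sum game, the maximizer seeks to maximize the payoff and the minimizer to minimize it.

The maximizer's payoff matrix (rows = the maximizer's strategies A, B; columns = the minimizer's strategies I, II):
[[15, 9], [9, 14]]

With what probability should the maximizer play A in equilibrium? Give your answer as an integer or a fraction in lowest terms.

5/11

Row minima are 9 and 9, so the maximizer's maximin is 9; column maxima are 15 and 14, so the minimizer's minimax is 14. These differ, so the equilibrium is in mixed strategies.
Let the maximizer play A with probability p. The minimizer is indifferent when 15p + 9(1−p) = 9p + 14(1−p), giving p = 5/11.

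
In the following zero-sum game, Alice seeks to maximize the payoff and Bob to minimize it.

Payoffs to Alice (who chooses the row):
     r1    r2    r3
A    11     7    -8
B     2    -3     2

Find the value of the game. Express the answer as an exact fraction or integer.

Column r1 is strictly dominated by r2 for Bob (it gives Alice more in every row).
The remaining 2×2 game on (A, B) × (r2, r3) has no saddle point. Let Alice play A with probability p; indifference gives 7p − 3(1−p) = −8p + 2(1−p), so p = 1/4.
Similarly Bob's optimal q on r2 is 1/2, and the value is 7·(1/2) + (-8)·(1/2) = -1/2.

-1/2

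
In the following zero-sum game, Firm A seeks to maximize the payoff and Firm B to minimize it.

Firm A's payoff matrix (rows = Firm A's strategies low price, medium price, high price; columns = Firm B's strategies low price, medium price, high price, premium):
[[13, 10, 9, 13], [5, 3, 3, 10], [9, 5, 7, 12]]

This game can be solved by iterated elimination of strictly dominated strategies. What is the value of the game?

Column premium is strictly dominated by medium price for Firm B (10<13, 3<10, 5<12); eliminate premium.
Row medium price is strictly dominated by row low price (13>5, 10>3, 9>3); eliminate medium price.
Row high price is strictly dominated by row low price (13>9, 10>5, 9>7); eliminate high price.
Column low price is strictly dominated by medium price for Firm B (10<13); eliminate low price.
Column medium price is strictly dominated by high price for Firm B (9<10); eliminate medium price.
Only (low price, high price) remains, with payoff 9.

9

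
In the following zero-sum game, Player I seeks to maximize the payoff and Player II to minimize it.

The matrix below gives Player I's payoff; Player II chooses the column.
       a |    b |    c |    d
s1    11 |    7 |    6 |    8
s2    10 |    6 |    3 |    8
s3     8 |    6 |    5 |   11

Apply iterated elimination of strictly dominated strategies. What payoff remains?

6

Column a is strictly dominated by b for Player II (7<11, 6<10, 6<8); eliminate a.
Column b is strictly dominated by c for Player II (6<7, 3<6, 5<6); eliminate b.
Row s2 is strictly dominated by row s3 (5>3, 11>8); eliminate s2.
Column d is strictly dominated by c for Player II (6<8, 5<11); eliminate d.
Row s3 is strictly dominated by row s1 (6>5); eliminate s3.
Only (s1, c) remains, with payoff 6.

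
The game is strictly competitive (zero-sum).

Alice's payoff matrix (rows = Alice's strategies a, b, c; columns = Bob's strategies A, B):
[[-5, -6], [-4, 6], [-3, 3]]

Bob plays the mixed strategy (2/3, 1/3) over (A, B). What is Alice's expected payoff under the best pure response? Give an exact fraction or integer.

-2/3

a: (-5)·(2/3) + (-6)·(1/3) = -16/3.
b: (-4)·(2/3) + (6)·(1/3) = -2/3.
c: (-3)·(2/3) + (3)·(1/3) = -1.
The best pure response is b with expected payoff -2/3.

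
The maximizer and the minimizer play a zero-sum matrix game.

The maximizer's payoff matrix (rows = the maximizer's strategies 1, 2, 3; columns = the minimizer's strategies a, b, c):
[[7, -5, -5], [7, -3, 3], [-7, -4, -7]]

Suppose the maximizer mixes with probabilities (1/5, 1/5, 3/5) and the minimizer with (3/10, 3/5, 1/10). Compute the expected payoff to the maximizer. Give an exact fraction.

Against (3/10, 3/5, 1/10), each row's expected payoff is 1: -7/5; 2: 3/5; 3: -26/5.
Taking the (1/5, 1/5, 3/5)-weighted average: (1/5)·(-7/5) + (1/5)·(3/5) + (3/5)·(-26/5) = -82/25.

-82/25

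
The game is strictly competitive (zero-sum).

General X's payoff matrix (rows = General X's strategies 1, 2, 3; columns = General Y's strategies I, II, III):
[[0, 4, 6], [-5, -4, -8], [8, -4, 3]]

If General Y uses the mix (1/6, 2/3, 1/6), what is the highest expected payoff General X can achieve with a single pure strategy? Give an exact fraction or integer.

1: (0)·(1/6) + (4)·(2/3) + (6)·(1/6) = 11/3.
2: (-5)·(1/6) + (-4)·(2/3) + (-8)·(1/6) = -29/6.
3: (8)·(1/6) + (-4)·(2/3) + (3)·(1/6) = -5/6.
The best pure response is 1 with expected payoff 11/3.

11/3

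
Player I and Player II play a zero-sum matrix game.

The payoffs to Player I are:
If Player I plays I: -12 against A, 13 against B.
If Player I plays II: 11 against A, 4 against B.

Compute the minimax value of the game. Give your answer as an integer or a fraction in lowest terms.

Row minima are -12 and 4, so Player I's maximin is 4; column maxima are 11 and 13, so Player II's minimax is 11. These differ, so the equilibrium is in mixed strategies.
Let Player I play I with probability p. Player II is indifferent when −12p + 11(1−p) = 13p + 4(1−p), giving p = 7/32.
Let Player II play A with probability q. Player I is indifferent when −12q + 13(1−q) = 11q + 4(1−q), giving q = 9/32.
The value is -12·(9/32) + (13)·(23/32) = 191/32.

191/32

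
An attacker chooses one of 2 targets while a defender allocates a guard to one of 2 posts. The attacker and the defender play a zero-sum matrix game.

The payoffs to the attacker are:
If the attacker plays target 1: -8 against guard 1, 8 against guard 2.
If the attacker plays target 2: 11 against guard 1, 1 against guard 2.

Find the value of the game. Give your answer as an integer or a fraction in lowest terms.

48/13

Row minima are -8 and 1, so the attacker's maximin is 1; column maxima are 11 and 8, so the defender's minimax is 8. These differ, so the equilibrium is in mixed strategies.
Let the attacker play target 1 with probability p. The defender is indifferent when −8p + 11(1−p) = 8p + (1−p), giving p = 5/13.
Let the defender play guard 1 with probability q. The attacker is indifferent when −8q + 8(1−q) = 11q + (1−q), giving q = 7/26.
The value is -8·(7/26) + (8)·(19/26) = 48/13.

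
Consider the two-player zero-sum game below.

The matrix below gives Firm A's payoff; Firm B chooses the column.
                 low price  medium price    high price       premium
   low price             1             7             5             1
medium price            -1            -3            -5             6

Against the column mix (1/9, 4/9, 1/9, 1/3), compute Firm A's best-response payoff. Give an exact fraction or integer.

37/9

low price: (1)·(1/9) + (7)·(4/9) + (5)·(1/9) + (1)·(1/3) = 37/9.
medium price: (-1)·(1/9) + (-3)·(4/9) + (-5)·(1/9) + (6)·(1/3) = 0.
The best pure response is low price with expected payoff 37/9.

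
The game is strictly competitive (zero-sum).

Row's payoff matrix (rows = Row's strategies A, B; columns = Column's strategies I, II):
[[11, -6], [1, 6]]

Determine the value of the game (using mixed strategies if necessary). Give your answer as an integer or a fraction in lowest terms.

Row minima are -6 and 1, so Row's maximin is 1; column maxima are 11 and 6, so Column's minimax is 6. These differ, so the equilibrium is in mixed strategies.
Let Row play A with probability p. Column is indifferent when 11p + (1−p) = −6p + 6(1−p), giving p = 5/22.
Let Column play I with probability q. Row is indifferent when 11q − 6(1−q) = q + 6(1−q), giving q = 6/11.
The value is 11·(6/11) + (-6)·(5/11) = 36/11.

36/11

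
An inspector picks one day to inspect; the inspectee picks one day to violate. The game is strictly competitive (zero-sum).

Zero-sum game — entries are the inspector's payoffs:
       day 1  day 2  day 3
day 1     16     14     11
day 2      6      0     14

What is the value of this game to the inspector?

Column day 1 is strictly dominated by day 2 for the inspectee (it gives the inspector more in every row).
The remaining 2×2 game on (day 1, day 2) × (day 2, day 3) has no saddle point. Let the inspector play day 1 with probability p; indifference gives 14p = 11p + 14(1−p), so p = 14/17.
Similarly the inspectee's optimal q on day 2 is 3/17, and the value is 14·(3/17) + (11)·(14/17) = 196/17.

196/17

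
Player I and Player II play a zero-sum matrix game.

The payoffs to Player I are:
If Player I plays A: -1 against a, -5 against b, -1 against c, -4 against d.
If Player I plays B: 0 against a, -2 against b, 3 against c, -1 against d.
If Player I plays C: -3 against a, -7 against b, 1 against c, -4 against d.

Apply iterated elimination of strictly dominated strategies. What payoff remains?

-2

Row C is strictly dominated by row B (0>-3, -2>-7, 3>1, -1>-4); eliminate C.
Column a is strictly dominated by b for Player II (-5<-1, -2<0); eliminate a.
Column c is strictly dominated by b for Player II (-5<-1, -2<3); eliminate c.
Row A is strictly dominated by row B (-2>-5, -1>-4); eliminate A.
Column d is strictly dominated by b for Player II (-2<-1); eliminate d.
Only (B, b) remains, with payoff -2.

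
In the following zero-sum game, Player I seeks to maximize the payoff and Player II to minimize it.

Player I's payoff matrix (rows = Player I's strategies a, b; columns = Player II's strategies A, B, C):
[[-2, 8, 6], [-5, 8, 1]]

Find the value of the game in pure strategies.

-2

Row minima: -2, -5 → Player I's maximin is -2.
Column maxima: -2, 8, 6 → Player II's minimax is -2.
They coincide at (a, A), so the value is -2.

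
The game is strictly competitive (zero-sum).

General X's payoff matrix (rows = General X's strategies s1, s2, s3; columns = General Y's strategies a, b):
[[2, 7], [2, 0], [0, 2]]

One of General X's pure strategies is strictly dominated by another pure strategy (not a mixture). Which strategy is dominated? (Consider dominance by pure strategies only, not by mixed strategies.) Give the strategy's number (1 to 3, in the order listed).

Compare s3 with s1: 2 > 0, 7 > 2.
So s1 strictly dominates s3 for General X; s3 is strictly dominated.

3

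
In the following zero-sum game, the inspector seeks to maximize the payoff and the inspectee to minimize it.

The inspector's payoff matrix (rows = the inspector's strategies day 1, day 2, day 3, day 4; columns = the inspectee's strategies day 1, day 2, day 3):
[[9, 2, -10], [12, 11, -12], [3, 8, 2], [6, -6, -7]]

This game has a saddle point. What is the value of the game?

Row minima: -10, -12, 2, -7 → the inspector's maximin is 2.
Column maxima: 12, 11, 2 → the inspectee's minimax is 2.
They coincide at (day 3, day 3), so the value is 2.

2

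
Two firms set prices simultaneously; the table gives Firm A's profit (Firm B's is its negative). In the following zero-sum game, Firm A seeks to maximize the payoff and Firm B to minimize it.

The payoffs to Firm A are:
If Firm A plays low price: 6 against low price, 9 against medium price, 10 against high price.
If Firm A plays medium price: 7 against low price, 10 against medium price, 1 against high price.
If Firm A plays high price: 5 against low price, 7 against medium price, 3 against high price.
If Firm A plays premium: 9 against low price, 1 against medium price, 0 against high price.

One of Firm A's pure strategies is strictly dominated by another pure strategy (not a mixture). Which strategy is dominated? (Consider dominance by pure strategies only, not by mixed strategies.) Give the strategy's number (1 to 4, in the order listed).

3

Compare high price with low price: 6 > 5, 9 > 7, 10 > 3.
So low price strictly dominates high price for Firm A; high price is strictly dominated.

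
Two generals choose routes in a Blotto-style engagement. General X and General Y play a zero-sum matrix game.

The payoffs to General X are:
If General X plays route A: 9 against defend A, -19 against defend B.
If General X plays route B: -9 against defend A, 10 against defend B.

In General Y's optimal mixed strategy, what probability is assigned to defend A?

Row minima are -19 and -9, so General X's maximin is -9; column maxima are 9 and 10, so General Y's minimax is 9. These differ, so the equilibrium is in mixed strategies.
Let General Y play defend A with probability q. General X is indifferent when 9q − 19(1−q) = −9q + 10(1−q), giving q = 29/47.

29/47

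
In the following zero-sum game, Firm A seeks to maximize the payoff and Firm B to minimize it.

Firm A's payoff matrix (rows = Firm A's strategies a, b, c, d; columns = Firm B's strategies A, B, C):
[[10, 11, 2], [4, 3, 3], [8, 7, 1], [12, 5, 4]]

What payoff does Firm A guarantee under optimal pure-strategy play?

Row minima: 2, 3, 1, 4 → Firm A's maximin is 4.
Column maxima: 12, 11, 4 → Firm B's minimax is 4.
They coincide at (d, C), so the value is 4.

4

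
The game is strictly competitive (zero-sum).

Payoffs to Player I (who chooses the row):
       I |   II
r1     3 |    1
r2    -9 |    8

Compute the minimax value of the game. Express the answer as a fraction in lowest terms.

Row minima are 1 and -9, so Player I's maximin is 1; column maxima are 3 and 8, so Player II's minimax is 3. These differ, so the equilibrium is in mixed strategies.
Let Player I play r1 with probability p. Player II is indifferent when 3p − 9(1−p) = p + 8(1−p), giving p = 17/19.
Let Player II play I with probability q. Player I is indifferent when 3q + (1−q) = −9q + 8(1−q), giving q = 7/19.
The value is 3·(7/19) + (1)·(12/19) = 33/19.

33/19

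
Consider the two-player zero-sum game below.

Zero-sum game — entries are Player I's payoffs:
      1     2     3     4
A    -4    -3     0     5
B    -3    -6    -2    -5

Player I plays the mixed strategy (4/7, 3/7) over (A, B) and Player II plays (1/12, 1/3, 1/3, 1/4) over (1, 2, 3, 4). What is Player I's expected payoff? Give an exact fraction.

Against (1/12, 1/3, 1/3, 1/4), each row's expected payoff is A: -1/12; B: -25/6.
Taking the (4/7, 3/7)-weighted average: (4/7)·(-1/12) + (3/7)·(-25/6) = -11/6.

-11/6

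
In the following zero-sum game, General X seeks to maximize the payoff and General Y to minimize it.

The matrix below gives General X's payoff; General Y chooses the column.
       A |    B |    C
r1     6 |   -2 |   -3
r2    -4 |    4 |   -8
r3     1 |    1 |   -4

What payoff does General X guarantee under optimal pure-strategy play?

-3

Row minima: -3, -8, -4 → General X's maximin is -3.
Column maxima: 6, 4, -3 → General Y's minimax is -3.
They coincide at (r1, C), so the value is -3.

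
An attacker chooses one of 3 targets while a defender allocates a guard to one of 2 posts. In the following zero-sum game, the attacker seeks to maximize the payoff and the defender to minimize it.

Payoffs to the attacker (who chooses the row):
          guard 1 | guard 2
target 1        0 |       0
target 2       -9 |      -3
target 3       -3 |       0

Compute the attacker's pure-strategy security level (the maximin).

0

The worst-case payoff for each row is target 1: 0, target 2: -9, target 3: -3.
The best of these is 0.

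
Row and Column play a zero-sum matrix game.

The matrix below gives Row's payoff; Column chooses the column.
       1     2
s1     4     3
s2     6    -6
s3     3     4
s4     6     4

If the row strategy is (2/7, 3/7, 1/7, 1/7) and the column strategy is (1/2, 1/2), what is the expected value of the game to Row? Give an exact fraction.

Against (1/2, 1/2), each row's expected payoff is s1: 7/2; s2: 0; s3: 7/2; s4: 5.
Taking the (2/7, 3/7, 1/7, 1/7)-weighted average: (2/7)·(7/2) + (3/7)·(0) + (1/7)·(7/2) + (1/7)·(5) = 31/14.

31/14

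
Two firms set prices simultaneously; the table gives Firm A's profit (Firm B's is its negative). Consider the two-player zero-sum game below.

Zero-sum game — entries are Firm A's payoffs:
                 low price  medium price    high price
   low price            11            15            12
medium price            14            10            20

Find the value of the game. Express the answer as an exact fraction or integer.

Column high price is strictly dominated by low price for Firm B (it gives Firm A more in every row).
The remaining 2×2 game on (low price, medium price) × (low price, medium price) has no saddle point. Let Firm A play low price with probability p; indifference gives 11p + 14(1−p) = 15p + 10(1−p), so p = 1/2.
Similarly Firm B's optimal q on low price is 5/8, and the value is 11·(5/8) + (15)·(3/8) = 25/2.

25/2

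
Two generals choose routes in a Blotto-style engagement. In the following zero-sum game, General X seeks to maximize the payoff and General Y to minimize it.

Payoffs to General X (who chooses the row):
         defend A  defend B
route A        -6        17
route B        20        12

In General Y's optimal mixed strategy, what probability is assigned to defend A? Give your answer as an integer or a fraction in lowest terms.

Row minima are -6 and 12, so General X's maximin is 12; column maxima are 20 and 17, so General Y's minimax is 17. These differ, so the equilibrium is in mixed strategies.
Let General Y play defend A with probability q. General X is indifferent when −6q + 17(1−q) = 20q + 12(1−q), giving q = 5/31.

5/31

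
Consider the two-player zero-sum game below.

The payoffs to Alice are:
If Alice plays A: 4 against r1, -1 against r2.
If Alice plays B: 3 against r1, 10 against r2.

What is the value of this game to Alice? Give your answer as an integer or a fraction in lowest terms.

43/12

Row minima are -1 and 3, so Alice's maximin is 3; column maxima are 4 and 10, so Bob's minimax is 4. These differ, so the equilibrium is in mixed strategies.
Let Alice play A with probability p. Bob is indifferent when 4p + 3(1−p) = −p + 10(1−p), giving p = 7/12.
Let Bob play r1 with probability q. Alice is indifferent when 4q − (1−q) = 3q + 10(1−q), giving q = 11/12.
The value is 4·(11/12) + (-1)·(1/12) = 43/12.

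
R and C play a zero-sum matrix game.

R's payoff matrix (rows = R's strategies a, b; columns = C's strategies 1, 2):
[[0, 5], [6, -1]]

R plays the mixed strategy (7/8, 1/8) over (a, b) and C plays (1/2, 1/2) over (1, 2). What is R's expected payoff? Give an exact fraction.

Against (1/2, 1/2), each row's expected payoff is a: 5/2; b: 5/2.
Taking the (7/8, 1/8)-weighted average: (7/8)·(5/2) + (1/8)·(5/2) = 5/2.

5/2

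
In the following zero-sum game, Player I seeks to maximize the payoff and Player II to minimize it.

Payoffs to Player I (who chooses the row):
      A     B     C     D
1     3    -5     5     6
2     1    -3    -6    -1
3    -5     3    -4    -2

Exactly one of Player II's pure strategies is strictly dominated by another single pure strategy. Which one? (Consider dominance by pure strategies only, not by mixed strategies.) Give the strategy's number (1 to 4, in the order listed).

4

Player II prefers columns that give Player I less. Compare D with C: 5 < 6, -6 < -1, -4 < -2.
So C strictly dominates D for Player II; D is strictly dominated.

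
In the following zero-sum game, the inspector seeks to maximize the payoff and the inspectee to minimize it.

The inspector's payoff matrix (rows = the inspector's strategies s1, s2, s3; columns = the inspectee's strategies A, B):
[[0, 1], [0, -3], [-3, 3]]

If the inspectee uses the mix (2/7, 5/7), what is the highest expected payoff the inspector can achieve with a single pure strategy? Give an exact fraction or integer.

s1: (0)·(2/7) + (1)·(5/7) = 5/7.
s2: (0)·(2/7) + (-3)·(5/7) = -15/7.
s3: (-3)·(2/7) + (3)·(5/7) = 9/7.
The best pure response is s3 with expected payoff 9/7.

9/7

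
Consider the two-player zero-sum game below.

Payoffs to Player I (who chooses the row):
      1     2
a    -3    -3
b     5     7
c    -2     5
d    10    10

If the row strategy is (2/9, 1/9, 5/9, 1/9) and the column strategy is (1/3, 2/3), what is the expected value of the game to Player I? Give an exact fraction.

Against (1/3, 2/3), each row's expected payoff is a: -3; b: 19/3; c: 8/3; d: 10.
Taking the (2/9, 1/9, 5/9, 1/9)-weighted average: (2/9)·(-3) + (1/9)·(19/3) + (5/9)·(8/3) + (1/9)·(10) = 71/27.

71/27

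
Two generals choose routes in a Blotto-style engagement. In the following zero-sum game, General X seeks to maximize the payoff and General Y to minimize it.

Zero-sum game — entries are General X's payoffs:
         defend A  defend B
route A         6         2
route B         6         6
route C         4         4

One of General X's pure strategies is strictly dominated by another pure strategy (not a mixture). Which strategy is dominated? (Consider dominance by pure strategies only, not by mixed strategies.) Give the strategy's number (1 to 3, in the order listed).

3

Compare route C with route B: 6 > 4, 6 > 4.
So route B strictly dominates route C for General X; route C is strictly dominated.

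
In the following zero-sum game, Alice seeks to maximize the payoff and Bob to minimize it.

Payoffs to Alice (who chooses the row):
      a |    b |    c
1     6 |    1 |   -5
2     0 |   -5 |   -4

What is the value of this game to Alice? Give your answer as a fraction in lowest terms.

Column a is strictly dominated by b for Bob (it gives Alice more in every row).
The remaining 2×2 game on (1, 2) × (b, c) has no saddle point. Let Alice play 1 with probability p; indifference gives p − 5(1−p) = −5p − 4(1−p), so p = 1/7.
Similarly Bob's optimal q on b is 1/7, and the value is 1·(1/7) + (-5)·(6/7) = -29/7.

-29/7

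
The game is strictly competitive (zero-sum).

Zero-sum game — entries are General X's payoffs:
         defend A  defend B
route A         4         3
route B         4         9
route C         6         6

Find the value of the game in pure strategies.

6

Row minima: 3, 4, 6 → General X's maximin is 6.
Column maxima: 6, 9 → General Y's minimax is 6.
They coincide at (route C, defend A), so the value is 6.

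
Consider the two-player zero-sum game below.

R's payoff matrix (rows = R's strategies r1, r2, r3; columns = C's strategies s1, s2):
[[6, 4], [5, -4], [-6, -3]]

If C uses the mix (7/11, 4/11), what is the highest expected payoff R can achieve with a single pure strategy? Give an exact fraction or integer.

r1: (6)·(7/11) + (4)·(4/11) = 58/11.
r2: (5)·(7/11) + (-4)·(4/11) = 19/11.
r3: (-6)·(7/11) + (-3)·(4/11) = -54/11.
The best pure response is r1 with expected payoff 58/11.

58/11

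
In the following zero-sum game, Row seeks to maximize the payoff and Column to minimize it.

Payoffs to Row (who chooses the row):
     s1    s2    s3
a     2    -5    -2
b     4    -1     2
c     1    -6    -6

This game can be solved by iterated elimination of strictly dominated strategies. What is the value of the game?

-1

Row c is strictly dominated by row a (2>1, -5>-6, -2>-6); eliminate c.
Row a is strictly dominated by row b (4>2, -1>-5, 2>-2); eliminate a.
Column s3 is strictly dominated by s2 for Column (-1<2); eliminate s3.
Column s1 is strictly dominated by s2 for Column (-1<4); eliminate s1.
Only (b, s2) remains, with payoff -1.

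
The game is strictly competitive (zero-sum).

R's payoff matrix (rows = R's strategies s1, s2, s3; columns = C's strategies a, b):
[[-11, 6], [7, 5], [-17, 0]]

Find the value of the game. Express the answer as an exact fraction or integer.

97/19

Row s3 is strictly dominated by row s1, so R never plays it.
The remaining 2×2 game on (s1, s2) × (a, b) has no saddle point. Let R play s1 with probability p; indifference gives −11p + 7(1−p) = 6p + 5(1−p), so p = 2/19.
Similarly C's optimal q on a is 1/19, and the value is -11·(1/19) + (6)·(18/19) = 97/19.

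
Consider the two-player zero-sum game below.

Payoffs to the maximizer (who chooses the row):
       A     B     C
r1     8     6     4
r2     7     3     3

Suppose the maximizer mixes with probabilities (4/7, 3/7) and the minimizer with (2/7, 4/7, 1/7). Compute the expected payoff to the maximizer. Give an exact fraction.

263/49

Against (2/7, 4/7, 1/7), each row's expected payoff is r1: 44/7; r2: 29/7.
Taking the (4/7, 3/7)-weighted average: (4/7)·(44/7) + (3/7)·(29/7) = 263/49.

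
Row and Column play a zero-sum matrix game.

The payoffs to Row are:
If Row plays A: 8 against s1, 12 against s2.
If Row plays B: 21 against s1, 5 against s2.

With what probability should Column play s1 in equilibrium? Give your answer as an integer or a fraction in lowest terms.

7/20

Row minima are 8 and 5, so Row's maximin is 8; column maxima are 21 and 12, so Column's minimax is 12. These differ, so the equilibrium is in mixed strategies.
Let Column play s1 with probability q. Row is indifferent when 8q + 12(1−q) = 21q + 5(1−q), giving q = 7/20.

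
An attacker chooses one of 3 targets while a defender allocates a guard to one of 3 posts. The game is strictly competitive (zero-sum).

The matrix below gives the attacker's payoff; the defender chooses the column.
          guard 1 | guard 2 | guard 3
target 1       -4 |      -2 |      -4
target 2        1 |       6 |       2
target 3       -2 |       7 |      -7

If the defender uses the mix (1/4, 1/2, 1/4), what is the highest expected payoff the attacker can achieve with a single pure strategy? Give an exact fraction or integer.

target 1: (-4)·(1/4) + (-2)·(1/2) + (-4)·(1/4) = -3.
target 2: (1)·(1/4) + (6)·(1/2) + (2)·(1/4) = 15/4.
target 3: (-2)·(1/4) + (7)·(1/2) + (-7)·(1/4) = 5/4.
The best pure response is target 2 with expected payoff 15/4.

15/4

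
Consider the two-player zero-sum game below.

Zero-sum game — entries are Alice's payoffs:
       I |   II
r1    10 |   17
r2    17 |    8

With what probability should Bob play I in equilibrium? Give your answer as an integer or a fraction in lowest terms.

9/16

Row minima are 10 and 8, so Alice's maximin is 10; column maxima are 17 and 17, so Bob's minimax is 17. These differ, so the equilibrium is in mixed strategies.
Let Bob play I with probability q. Alice is indifferent when 10q + 17(1−q) = 17q + 8(1−q), giving q = 9/16.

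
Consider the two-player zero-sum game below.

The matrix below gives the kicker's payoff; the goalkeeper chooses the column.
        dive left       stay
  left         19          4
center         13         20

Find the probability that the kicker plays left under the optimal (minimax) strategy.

7/22

Row minima are 4 and 13, so the kicker's maximin is 13; column maxima are 19 and 20, so the goalkeeper's minimax is 19. These differ, so the equilibrium is in mixed strategies.
Let the kicker play left with probability p. The goalkeeper is indifferent when 19p + 13(1−p) = 4p + 20(1−p), giving p = 7/22.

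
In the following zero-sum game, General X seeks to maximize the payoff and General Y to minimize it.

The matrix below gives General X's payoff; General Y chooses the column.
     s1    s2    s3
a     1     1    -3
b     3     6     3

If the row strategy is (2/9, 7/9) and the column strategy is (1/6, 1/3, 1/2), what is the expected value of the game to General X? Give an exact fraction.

Against (1/6, 1/3, 1/2), each row's expected payoff is a: -1; b: 4.
Taking the (2/9, 7/9)-weighted average: (2/9)·(-1) + (7/9)·(4) = 26/9.

26/9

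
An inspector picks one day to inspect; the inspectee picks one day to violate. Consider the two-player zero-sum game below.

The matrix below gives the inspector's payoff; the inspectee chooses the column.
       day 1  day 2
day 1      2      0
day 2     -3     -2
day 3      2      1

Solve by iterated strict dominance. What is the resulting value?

1

Row day 2 is strictly dominated by row day 1 (2>-3, 0>-2); eliminate day 2.
Column day 1 is strictly dominated by day 2 for the inspectee (0<2, 1<2); eliminate day 1.
Row day 1 is strictly dominated by row day 3 (1>0); eliminate day 1.
Only (day 3, day 2) remains, with payoff 1.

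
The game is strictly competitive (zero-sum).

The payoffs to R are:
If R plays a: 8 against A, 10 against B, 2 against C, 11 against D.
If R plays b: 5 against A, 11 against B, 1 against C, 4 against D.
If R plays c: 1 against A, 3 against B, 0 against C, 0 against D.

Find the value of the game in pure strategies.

Row minima: 2, 1, 0 → R's maximin is 2.
Column maxima: 8, 11, 2, 11 → C's minimax is 2.
They coincide at (a, C), so the value is 2.

2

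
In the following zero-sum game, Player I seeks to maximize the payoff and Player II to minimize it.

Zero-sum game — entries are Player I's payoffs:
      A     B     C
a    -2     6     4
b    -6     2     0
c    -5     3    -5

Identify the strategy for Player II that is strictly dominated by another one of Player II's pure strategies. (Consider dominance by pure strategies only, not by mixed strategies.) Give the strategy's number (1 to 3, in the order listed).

Player II prefers columns that give Player I less. Compare B with A: -2 < 6, -6 < 2, -5 < 3.
So A strictly dominates B for Player II; B is strictly dominated.

2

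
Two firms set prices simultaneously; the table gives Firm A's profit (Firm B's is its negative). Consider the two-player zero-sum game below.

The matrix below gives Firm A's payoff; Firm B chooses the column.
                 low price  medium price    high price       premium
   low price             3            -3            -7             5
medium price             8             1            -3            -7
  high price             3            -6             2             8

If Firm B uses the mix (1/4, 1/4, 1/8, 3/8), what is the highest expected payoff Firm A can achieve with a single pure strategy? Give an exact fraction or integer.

low price: (3)·(1/4) + (-3)·(1/4) + (-7)·(1/8) + (5)·(3/8) = 1.
medium price: (8)·(1/4) + (1)·(1/4) + (-3)·(1/8) + (-7)·(3/8) = -3/4.
high price: (3)·(1/4) + (-6)·(1/4) + (2)·(1/8) + (8)·(3/8) = 5/2.
The best pure response is high price with expected payoff 5/2.

5/2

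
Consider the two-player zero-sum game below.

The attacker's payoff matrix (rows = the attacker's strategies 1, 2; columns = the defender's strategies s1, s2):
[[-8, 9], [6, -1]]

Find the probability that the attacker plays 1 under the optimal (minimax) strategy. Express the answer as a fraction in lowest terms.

Row minima are -8 and -1, so the attacker's maximin is -1; column maxima are 6 and 9, so the defender's minimax is 6. These differ, so the equilibrium is in mixed strategies.
Let the attacker play 1 with probability p. The defender is indifferent when −8p + 6(1−p) = 9p − (1−p), giving p = 7/24.

7/24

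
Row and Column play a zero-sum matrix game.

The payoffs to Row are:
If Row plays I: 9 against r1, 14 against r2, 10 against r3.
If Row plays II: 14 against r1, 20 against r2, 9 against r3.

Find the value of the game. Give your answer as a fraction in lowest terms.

59/6

Column r2 is strictly dominated by r1 for Column (it gives Row more in every row).
The remaining 2×2 game on (I, II) × (r1, r3) has no saddle point. Let Row play I with probability p; indifference gives 9p + 14(1−p) = 10p + 9(1−p), so p = 5/6.
Similarly Column's optimal q on r1 is 1/6, and the value is 9·(1/6) + (10)·(5/6) = 59/6.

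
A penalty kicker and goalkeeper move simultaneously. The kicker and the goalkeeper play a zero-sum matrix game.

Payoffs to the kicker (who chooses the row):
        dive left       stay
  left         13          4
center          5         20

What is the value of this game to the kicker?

Row minima are 4 and 5, so the kicker's maximin is 5; column maxima are 13 and 20, so the goalkeeper's minimax is 13. These differ, so the equilibrium is in mixed strategies.
Let the kicker play left with probability p. The goalkeeper is indifferent when 13p + 5(1−p) = 4p + 20(1−p), giving p = 5/8.
Let the goalkeeper play dive left with probability q. The kicker is indifferent when 13q + 4(1−q) = 5q + 20(1−q), giving q = 2/3.
The value is 13·(2/3) + (4)·(1/3) = 10.

10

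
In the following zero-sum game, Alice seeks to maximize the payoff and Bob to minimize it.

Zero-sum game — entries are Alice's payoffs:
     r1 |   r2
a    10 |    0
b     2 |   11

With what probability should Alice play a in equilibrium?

9/19

Row minima are 0 and 2, so Alice's maximin is 2; column maxima are 10 and 11, so Bob's minimax is 10. These differ, so the equilibrium is in mixed strategies.
Let Alice play a with probability p. Bob is indifferent when 10p + 2(1−p) = 11(1−p), giving p = 9/19.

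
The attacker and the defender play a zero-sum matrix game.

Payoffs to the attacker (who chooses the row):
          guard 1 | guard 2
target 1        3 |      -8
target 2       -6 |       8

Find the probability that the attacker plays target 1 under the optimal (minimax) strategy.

14/25

Row minima are -8 and -6, so the attacker's maximin is -6; column maxima are 3 and 8, so the defender's minimax is 3. These differ, so the equilibrium is in mixed strategies.
Let the attacker play target 1 with probability p. The defender is indifferent when 3p − 6(1−p) = −8p + 8(1−p), giving p = 14/25.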